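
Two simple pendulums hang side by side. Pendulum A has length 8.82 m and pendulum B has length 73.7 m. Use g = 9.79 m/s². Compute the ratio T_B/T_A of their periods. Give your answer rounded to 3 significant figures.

2.89

T ∝ √L, so T_B/T_A = √(L_B/L_A) = √(73.7/8.82) = 2.89.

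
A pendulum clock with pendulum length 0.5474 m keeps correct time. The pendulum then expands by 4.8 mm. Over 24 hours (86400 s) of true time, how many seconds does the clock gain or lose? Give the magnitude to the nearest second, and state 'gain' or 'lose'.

lose 376 s

T ∝ √L, so T'/T = √(0.55220/0.5474) = 1.00437.
In 86400 s of true time the clock registers 86400/1.00437 = 86023.7 s, so it loses 376 s.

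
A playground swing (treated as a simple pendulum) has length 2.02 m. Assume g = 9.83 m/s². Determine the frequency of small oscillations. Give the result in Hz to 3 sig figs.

0.351 Hz

T = 2π√(L/g) = 2π√(2.02/9.83) = 2.848 s, so f = 1/T = 0.351 Hz.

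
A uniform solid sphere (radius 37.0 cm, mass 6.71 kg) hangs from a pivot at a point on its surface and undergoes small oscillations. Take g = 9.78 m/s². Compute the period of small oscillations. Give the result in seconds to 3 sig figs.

I_cm = (2/5)mr² = 0.3674 kg·m². The pivot is at distance d = 0.370 m from the centre of mass.
By the parallel-axis theorem, I = I_cm + md² = 0.3674 + 0.9186 = 1.286 kg·m².
T = 2π√(I/(mgd)) = 2π√(1.286/(6.71 × 9.78 × 0.370)) = 1.45 s.

1.45 s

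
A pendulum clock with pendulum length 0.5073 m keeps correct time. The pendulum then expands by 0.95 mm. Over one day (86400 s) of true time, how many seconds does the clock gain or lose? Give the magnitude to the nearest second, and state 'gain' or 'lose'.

T ∝ √L, so T'/T = √(0.50825/0.5073) = 1.00094.
In 86400 s of true time the clock registers 86400/1.00094 = 86319.2 s, so it loses 81 s.

lose 81 s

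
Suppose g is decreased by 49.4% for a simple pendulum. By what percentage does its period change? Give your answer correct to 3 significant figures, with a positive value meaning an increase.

T ∝ 1/√g, so T'/T = 1/√(0.5060) = 1.406.
Percentage change in T = (1.406 − 1) × 100% = 40.6%.

40.6%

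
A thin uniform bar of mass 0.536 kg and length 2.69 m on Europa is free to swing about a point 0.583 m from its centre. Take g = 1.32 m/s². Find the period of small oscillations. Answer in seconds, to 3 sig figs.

For a physical pendulum T = 2π√(I/(mgd)), with d = 0.5830 m from pivot to centre of mass.
I_cm = mL²/12 = 0.536 × 2.69²/12 = 0.3232 kg·m²; I = I_cm + md² = 0.3232 + 0.536 × 0.5830² = 0.5054 kg·m².
T = 2π√(0.5054/(0.536 × 1.32 × 0.5830)) = 6.95 s.

6.95 s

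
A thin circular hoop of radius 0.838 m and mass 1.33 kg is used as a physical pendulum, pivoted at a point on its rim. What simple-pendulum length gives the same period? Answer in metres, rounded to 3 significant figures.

1.68 m

The equivalent simple-pendulum length is L_eq = I/(md), where I is about the pivot and d = 0.8380 m.
I_cm = mR² = 0.9340 kg·m², so I = I_cm + md² = 0.9340 + 0.9340 = 1.868 kg·m².
L_eq = 1.868/(1.33 × 0.8380) = 1.68 m.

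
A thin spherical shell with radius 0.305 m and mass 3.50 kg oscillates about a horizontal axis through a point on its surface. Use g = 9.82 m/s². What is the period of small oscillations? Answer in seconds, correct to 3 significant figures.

I_cm = (2/3)mr² = 0.2171 kg·m². The pivot is at distance d = 0.305 m from the centre of mass.
By the parallel-axis theorem, I = I_cm + md² = 0.2171 + 0.3256 = 0.5426 kg·m².
T = 2π√(I/(mgd)) = 2π√(0.5426/(3.50 × 9.82 × 0.305)) = 1.43 s.

1.43 s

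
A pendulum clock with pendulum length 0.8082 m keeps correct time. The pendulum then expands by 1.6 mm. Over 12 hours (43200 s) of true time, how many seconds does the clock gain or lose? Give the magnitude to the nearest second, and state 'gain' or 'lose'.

lose 43 s

T ∝ √L, so T'/T = √(0.80980/0.8082) = 1.00099.
In 43200 s of true time the clock registers 43200/1.00099 = 43157.3 s, so it loses 43 s.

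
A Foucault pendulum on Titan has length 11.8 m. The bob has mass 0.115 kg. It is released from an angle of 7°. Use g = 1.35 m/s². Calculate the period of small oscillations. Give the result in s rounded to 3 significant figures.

T = 2π√(L/g) = 2π√(11.8/1.35) = 2π × 2.956 = 18.6 s.

18.6 s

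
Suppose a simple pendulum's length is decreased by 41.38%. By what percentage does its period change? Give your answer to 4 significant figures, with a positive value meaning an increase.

T ∝ √L, so T'/T = √(0.58620) = 0.76564.
Percentage change in T = (0.76564 − 1) × 100% = -23.44%.

-23.44%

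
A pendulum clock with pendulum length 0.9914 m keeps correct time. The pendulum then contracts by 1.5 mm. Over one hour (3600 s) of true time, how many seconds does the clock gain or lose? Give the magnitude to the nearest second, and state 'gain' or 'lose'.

T ∝ √L, so T'/T = √(0.98990/0.9914) = 0.999243.
In 3600 s of true time the clock registers 3600/0.999243 = 3602.7 s, so it gains 3 s.

gain 3 s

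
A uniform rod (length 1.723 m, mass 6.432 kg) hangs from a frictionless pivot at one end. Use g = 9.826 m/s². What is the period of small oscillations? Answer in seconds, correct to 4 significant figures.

For a physical pendulum T = 2π√(I/(mgd)), with d = 0.86150 m from pivot to centre of mass.
I_cm = mL²/12 = 6.432 × 1.723²/12 = 1.5912 kg·m²; I = I_cm + md² = 1.5912 + 6.432 × 0.86150² = 6.3650 kg·m².
T = 2π√(6.3650/(6.432 × 9.826 × 0.86150)) = 2.148 s.

2.148 s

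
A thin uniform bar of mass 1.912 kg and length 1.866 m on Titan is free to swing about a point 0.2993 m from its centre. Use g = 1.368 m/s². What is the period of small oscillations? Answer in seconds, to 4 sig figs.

6.051 s

For a physical pendulum T = 2π√(I/(mgd)), with d = 0.29930 m from pivot to centre of mass.
I_cm = mL²/12 = 1.912 × 1.866²/12 = 0.55479 kg·m²; I = I_cm + md² = 0.55479 + 1.912 × 0.29930² = 0.72607 kg·m².
T = 2π√(0.72607/(1.912 × 1.368 × 0.29930)) = 6.051 s.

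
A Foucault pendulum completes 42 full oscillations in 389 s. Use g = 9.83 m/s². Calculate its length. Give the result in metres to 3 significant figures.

21.4 m

T = 389/42 = 9.262 s.
From T = 2π√(L/g), L = gT²/(4π²) = 9.83 × 9.262²/(4π²) = 21.4 m.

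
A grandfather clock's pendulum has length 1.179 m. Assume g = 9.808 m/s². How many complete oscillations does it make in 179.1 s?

T = 2π√(L/g) = 2π√(1.179/9.808) = 2.1784 s.
Number of complete oscillations = ⌊179.1/2.1784⌋ = ⌊82.215⌋ = 82.

82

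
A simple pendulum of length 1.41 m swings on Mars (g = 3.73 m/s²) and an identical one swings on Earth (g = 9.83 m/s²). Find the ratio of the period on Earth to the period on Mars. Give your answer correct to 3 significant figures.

T ∝ 1/√g, so T₂/T₁ = √(g₁/g₂) = √(3.73/9.83) = 0.616.

0.616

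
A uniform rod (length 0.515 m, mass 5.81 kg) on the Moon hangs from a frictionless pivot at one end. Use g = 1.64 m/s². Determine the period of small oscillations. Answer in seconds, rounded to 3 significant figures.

For a physical pendulum T = 2π√(I/(mgd)), with d = 0.2575 m from pivot to centre of mass.
I_cm = mL²/12 = 5.81 × 0.515²/12 = 0.1284 kg·m²; I = I_cm + md² = 0.1284 + 5.81 × 0.2575² = 0.5137 kg·m².
T = 2π√(0.5137/(5.81 × 1.64 × 0.2575)) = 2.87 s.

2.87 s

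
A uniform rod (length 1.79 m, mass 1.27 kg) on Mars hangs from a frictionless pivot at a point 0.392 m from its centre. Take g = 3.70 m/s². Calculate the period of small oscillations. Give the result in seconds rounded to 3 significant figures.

For a physical pendulum T = 2π√(I/(mgd)), with d = 0.3920 m from pivot to centre of mass.
I_cm = mL²/12 = 1.27 × 1.79²/12 = 0.3391 kg·m²; I = I_cm + md² = 0.3391 + 1.27 × 0.3920² = 0.5343 kg·m².
T = 2π√(0.5343/(1.27 × 3.70 × 0.3920)) = 3.38 s.

3.38 s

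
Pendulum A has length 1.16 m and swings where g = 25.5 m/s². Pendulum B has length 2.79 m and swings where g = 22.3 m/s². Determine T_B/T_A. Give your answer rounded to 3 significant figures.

1.66

T = 2π√(L/g), so T_B/T_A = √((L_B/g_B)/(L_A/g_A)) = √((2.79/22.3)/(1.16/25.5)) = 1.66.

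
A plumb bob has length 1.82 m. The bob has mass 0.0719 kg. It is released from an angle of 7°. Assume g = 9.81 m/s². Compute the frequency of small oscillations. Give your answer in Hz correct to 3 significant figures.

T = 2π√(L/g) = 2π√(1.82/9.81) = 2.706 s, so f = 1/T = 0.370 Hz.

0.370 Hz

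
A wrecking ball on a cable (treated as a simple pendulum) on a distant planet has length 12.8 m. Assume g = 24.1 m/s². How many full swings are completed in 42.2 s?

9

T = 2π√(L/g) = 2π√(12.8/24.1) = 4.579 s.
Number of complete oscillations = ⌊42.2/4.579⌋ = ⌊9.216⌋ = 9.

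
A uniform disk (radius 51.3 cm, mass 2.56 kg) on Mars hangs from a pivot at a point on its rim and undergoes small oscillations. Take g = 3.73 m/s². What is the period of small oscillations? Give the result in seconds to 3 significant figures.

I_cm = ½mr² = 0.3369 kg·m². The pivot is at distance d = 0.513 m from the centre of mass.
By the parallel-axis theorem, I = I_cm + md² = 0.3369 + 0.6737 = 1.011 kg·m².
T = 2π√(I/(mgd)) = 2π√(1.011/(2.56 × 3.73 × 0.513)) = 2.85 s.

2.85 s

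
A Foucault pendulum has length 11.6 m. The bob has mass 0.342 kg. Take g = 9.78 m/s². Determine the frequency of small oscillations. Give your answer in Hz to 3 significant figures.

T = 2π√(L/g) = 2π√(11.6/9.78) = 6.843 s, so f = 1/T = 0.146 Hz.

0.146 Hz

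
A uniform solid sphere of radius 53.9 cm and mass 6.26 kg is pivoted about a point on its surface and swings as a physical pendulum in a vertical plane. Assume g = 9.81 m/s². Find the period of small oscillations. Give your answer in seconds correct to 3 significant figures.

I_cm = (2/5)mr² = 0.7275 kg·m². The pivot is at distance d = 0.539 m from the centre of mass.
By the parallel-axis theorem, I = I_cm + md² = 0.7275 + 1.819 = 2.546 kg·m².
T = 2π√(I/(mgd)) = 2π√(2.546/(6.26 × 9.81 × 0.539)) = 1.74 s.

1.74 s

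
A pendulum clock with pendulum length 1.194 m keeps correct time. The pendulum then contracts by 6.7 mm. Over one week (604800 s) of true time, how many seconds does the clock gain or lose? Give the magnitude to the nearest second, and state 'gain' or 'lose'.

T ∝ √L, so T'/T = √(1.18730/1.194) = 0.997190.
In 604800 s of true time the clock registers 604800/0.997190 = 606504.1 s, so it gains 1704 s.

gain 1704 s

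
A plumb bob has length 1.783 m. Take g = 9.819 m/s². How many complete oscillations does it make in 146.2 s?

T = 2π√(L/g) = 2π√(1.783/9.819) = 2.6775 s.
Number of complete oscillations = ⌊146.2/2.6775⌋ = ⌊54.604⌋ = 54.

54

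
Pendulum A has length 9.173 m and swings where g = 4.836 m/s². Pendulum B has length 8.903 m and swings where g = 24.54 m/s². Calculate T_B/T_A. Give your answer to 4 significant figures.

0.4373

T = 2π√(L/g), so T_B/T_A = √((L_B/g_B)/(L_A/g_A)) = √((8.903/24.54)/(9.173/4.836)) = 0.4373.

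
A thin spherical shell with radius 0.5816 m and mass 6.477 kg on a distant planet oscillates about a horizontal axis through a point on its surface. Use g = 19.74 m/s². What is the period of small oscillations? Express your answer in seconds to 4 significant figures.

1.392 s

I_cm = (2/3)mr² = 1.4606 kg·m². The pivot is at distance d = 0.5816 m from the centre of mass.
By the parallel-axis theorem, I = I_cm + md² = 1.4606 + 2.1909 = 3.6515 kg·m².
T = 2π√(I/(mgd)) = 2π√(3.6515/(6.477 × 19.74 × 0.5816)) = 1.392 s.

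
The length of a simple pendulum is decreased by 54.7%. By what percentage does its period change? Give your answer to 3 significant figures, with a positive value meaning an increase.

-32.7%

T ∝ √L, so T'/T = √(0.4530) = 0.6731.
Percentage change in T = (0.6731 − 1) × 100% = -32.7%.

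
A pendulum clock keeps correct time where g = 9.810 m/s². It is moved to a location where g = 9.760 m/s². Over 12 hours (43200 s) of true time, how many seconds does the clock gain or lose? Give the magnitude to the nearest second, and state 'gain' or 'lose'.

The clock's period scales as T ∝ 1/√g, so T'/T = √(9.810/9.760) = 1.00256.
In 43200 s of true time the clock registers 43200/1.00256 = 43089.8 s, so it loses 110 s.

lose 110 s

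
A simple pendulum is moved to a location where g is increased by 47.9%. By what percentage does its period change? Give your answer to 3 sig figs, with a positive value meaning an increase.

T ∝ 1/√g, so T'/T = 1/√(1.479) = 0.8223.
Percentage change in T = (0.8223 − 1) × 100% = -17.8%.

-17.8%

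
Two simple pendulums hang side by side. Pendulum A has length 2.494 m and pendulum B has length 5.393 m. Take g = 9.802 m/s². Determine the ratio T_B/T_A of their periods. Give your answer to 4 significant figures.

1.471

T ∝ √L, so T_B/T_A = √(L_B/L_A) = √(5.393/2.494) = 1.471.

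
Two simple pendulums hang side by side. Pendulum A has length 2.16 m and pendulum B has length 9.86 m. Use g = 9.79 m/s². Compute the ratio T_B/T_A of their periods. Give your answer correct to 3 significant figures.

2.14

T ∝ √L, so T_B/T_A = √(L_B/L_A) = √(9.86/2.16) = 2.14.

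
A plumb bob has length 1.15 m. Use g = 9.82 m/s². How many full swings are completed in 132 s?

61

T = 2π√(L/g) = 2π√(1.15/9.82) = 2.150 s.
Number of complete oscillations = ⌊132/2.150⌋ = ⌊61.39⌋ = 61.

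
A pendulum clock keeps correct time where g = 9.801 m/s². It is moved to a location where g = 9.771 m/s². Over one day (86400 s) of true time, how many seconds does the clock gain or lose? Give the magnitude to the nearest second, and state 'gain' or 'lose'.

The clock's period scales as T ∝ 1/√g, so T'/T = √(9.801/9.771) = 1.00153.
In 86400 s of true time the clock registers 86400/1.00153 = 86267.7 s, so it loses 132 s.

lose 132 s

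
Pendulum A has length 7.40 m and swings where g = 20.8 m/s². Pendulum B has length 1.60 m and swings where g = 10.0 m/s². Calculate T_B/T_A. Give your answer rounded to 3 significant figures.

0.671

T = 2π√(L/g), so T_B/T_A = √((L_B/g_B)/(L_A/g_A)) = √((1.60/10.0)/(7.40/20.8)) = 0.671.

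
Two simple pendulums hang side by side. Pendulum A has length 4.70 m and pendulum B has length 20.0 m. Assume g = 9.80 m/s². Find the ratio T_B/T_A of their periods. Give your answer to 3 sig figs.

2.06

T ∝ √L, so T_B/T_A = √(L_B/L_A) = √(20.0/4.70) = 2.06.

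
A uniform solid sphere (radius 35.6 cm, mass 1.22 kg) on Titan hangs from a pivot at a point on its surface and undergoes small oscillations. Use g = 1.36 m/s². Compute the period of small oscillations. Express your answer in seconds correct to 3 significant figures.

3.80 s

I_cm = (2/5)mr² = 0.06185 kg·m². The pivot is at distance d = 0.356 m from the centre of mass.
By the parallel-axis theorem, I = I_cm + md² = 0.06185 + 0.1546 = 0.2165 kg·m².
T = 2π√(I/(mgd)) = 2π√(0.2165/(1.22 × 1.36 × 0.356)) = 3.80 s.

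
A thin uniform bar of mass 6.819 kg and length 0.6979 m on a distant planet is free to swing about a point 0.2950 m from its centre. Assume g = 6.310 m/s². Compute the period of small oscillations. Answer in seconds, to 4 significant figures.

For a physical pendulum T = 2π√(I/(mgd)), with d = 0.29500 m from pivot to centre of mass.
I_cm = mL²/12 = 6.819 × 0.6979²/12 = 0.27677 kg·m²; I = I_cm + md² = 0.27677 + 6.819 × 0.29500² = 0.87020 kg·m².
T = 2π√(0.87020/(6.819 × 6.310 × 0.29500)) = 1.645 s.

1.645 s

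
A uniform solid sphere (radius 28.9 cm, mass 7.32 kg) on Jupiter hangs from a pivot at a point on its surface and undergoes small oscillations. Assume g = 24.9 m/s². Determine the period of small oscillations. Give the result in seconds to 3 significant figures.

I_cm = (2/5)mr² = 0.2445 kg·m². The pivot is at distance d = 0.289 m from the centre of mass.
By the parallel-axis theorem, I = I_cm + md² = 0.2445 + 0.6114 = 0.8559 kg·m².
T = 2π√(I/(mgd)) = 2π√(0.8559/(7.32 × 24.9 × 0.289)) = 0.801 s.

0.801 s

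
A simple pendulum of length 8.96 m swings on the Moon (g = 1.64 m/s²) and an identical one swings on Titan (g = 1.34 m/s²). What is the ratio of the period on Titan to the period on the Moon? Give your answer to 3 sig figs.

T ∝ 1/√g, so T₂/T₁ = √(g₁/g₂) = √(1.64/1.34) = 1.11.

1.11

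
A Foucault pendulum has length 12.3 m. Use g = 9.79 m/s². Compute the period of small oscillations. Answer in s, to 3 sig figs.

7.04 s

T = 2π√(L/g) = 2π√(12.3/9.79) = 2π × 1.121 = 7.04 s.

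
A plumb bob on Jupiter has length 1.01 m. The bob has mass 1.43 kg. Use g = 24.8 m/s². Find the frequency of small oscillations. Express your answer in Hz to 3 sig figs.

0.789 Hz

T = 2π√(L/g) = 2π√(1.01/24.8) = 1.268 s, so f = 1/T = 0.789 Hz.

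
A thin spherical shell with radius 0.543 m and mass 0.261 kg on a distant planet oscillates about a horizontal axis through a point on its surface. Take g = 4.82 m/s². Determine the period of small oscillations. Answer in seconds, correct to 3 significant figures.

2.72 s

I_cm = (2/3)mr² = 0.05130 kg·m². The pivot is at distance d = 0.543 m from the centre of mass.
By the parallel-axis theorem, I = I_cm + md² = 0.05130 + 0.07696 = 0.1283 kg·m².
T = 2π√(I/(mgd)) = 2π√(0.1283/(0.261 × 4.82 × 0.543)) = 2.72 s.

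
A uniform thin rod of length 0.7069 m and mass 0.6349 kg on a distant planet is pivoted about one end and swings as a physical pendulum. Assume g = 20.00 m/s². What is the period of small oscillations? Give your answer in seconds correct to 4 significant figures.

For a physical pendulum T = 2π√(I/(mgd)), with d = 0.35345 m from pivot to centre of mass.
I_cm = mL²/12 = 0.6349 × 0.7069²/12 = 0.026439 kg·m²; I = I_cm + md² = 0.026439 + 0.6349 × 0.35345² = 0.10575 kg·m².
T = 2π√(0.10575/(0.6349 × 20.00 × 0.35345)) = 0.9645 s.

0.9645 s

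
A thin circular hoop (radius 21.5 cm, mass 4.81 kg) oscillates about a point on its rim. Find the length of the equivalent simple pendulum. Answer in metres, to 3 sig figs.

The equivalent simple-pendulum length is L_eq = I/(md), where I is about the pivot and d = 0.2150 m.
I_cm = mR² = 0.2223 kg·m², so I = I_cm + md² = 0.2223 + 0.2223 = 0.4447 kg·m².
L_eq = 0.4447/(4.81 × 0.2150) = 0.430 m.

0.430 m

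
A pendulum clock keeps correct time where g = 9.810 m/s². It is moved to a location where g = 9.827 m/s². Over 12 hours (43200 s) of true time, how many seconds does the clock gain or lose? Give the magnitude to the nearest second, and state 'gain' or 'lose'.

The clock's period scales as T ∝ 1/√g, so T'/T = √(9.810/9.827) = 0.999135.
In 43200 s of true time the clock registers 43200/0.999135 = 43237.4 s, so it gains 37 s.

gain 37 s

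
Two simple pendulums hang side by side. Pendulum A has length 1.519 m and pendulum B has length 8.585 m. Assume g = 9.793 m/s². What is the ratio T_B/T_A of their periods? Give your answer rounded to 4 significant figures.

T ∝ √L, so T_B/T_A = √(L_B/L_A) = √(8.585/1.519) = 2.377.

2.377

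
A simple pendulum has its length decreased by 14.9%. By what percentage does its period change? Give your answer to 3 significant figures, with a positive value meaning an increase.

T ∝ √L, so T'/T = √(0.8510) = 0.9225.
Percentage change in T = (0.9225 − 1) × 100% = -7.75%.

-7.75%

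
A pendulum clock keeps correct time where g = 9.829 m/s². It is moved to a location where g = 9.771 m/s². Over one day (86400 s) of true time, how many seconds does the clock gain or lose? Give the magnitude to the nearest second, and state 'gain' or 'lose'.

The clock's period scales as T ∝ 1/√g, so T'/T = √(9.829/9.771) = 1.00296.
In 86400 s of true time the clock registers 86400/1.00296 = 86144.7 s, so it loses 255 s.

lose 255 s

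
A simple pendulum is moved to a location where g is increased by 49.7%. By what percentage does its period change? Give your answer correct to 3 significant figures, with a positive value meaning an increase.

T ∝ 1/√g, so T'/T = 1/√(1.497) = 0.8173.
Percentage change in T = (0.8173 − 1) × 100% = -18.3%.

-18.3%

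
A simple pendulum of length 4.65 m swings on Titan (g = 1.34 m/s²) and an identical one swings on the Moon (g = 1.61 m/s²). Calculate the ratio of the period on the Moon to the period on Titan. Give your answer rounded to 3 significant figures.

0.912

T ∝ 1/√g, so T₂/T₁ = √(g₁/g₂) = √(1.34/1.61) = 0.912.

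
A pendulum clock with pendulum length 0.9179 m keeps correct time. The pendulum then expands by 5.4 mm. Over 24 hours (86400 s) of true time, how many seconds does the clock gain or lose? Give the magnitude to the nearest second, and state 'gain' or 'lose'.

T ∝ √L, so T'/T = √(0.92330/0.9179) = 1.00294.
In 86400 s of true time the clock registers 86400/1.00294 = 86147.0 s, so it loses 253 s.

lose 253 s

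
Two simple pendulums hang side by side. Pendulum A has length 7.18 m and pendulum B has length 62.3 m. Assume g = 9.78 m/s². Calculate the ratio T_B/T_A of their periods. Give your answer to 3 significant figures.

2.95

T ∝ √L, so T_B/T_A = √(L_B/L_A) = √(62.3/7.18) = 2.95.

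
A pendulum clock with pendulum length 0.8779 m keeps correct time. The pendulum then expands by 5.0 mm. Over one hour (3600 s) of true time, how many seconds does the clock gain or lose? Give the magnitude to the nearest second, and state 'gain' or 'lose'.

T ∝ √L, so T'/T = √(0.88290/0.8779) = 1.00284.
In 3600 s of true time the clock registers 3600/1.00284 = 3589.8 s, so it loses 10 s.

lose 10 s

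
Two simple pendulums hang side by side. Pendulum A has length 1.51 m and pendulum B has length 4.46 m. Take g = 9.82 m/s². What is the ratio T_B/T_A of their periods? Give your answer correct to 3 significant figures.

T ∝ √L, so T_B/T_A = √(L_B/L_A) = √(4.46/1.51) = 1.72.

1.72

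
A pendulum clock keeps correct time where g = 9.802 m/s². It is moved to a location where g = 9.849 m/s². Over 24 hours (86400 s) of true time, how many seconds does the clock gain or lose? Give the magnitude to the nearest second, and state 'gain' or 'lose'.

The clock's period scales as T ∝ 1/√g, so T'/T = √(9.802/9.849) = 0.997611.
In 86400 s of true time the clock registers 86400/0.997611 = 86606.9 s, so it gains 207 s.

gain 207 s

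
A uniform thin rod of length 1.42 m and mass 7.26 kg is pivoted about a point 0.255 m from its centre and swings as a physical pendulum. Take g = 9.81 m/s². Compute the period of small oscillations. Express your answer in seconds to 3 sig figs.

For a physical pendulum T = 2π√(I/(mgd)), with d = 0.2550 m from pivot to centre of mass.
I_cm = mL²/12 = 7.26 × 1.42²/12 = 1.220 kg·m²; I = I_cm + md² = 1.220 + 7.26 × 0.2550² = 1.692 kg·m².
T = 2π√(1.692/(7.26 × 9.81 × 0.2550)) = 1.92 s.

1.92 s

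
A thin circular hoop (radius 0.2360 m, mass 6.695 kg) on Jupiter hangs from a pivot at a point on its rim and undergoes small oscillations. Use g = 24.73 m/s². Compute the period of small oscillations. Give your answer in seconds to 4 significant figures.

0.8680 s

I_cm = mr² = 0.37288 kg·m². The pivot is at distance d = 0.2360 m from the centre of mass.
By the parallel-axis theorem, I = I_cm + md² = 0.37288 + 0.37288 = 0.74577 kg·m².
T = 2π√(I/(mgd)) = 2π√(0.74577/(6.695 × 24.73 × 0.2360)) = 0.8680 s.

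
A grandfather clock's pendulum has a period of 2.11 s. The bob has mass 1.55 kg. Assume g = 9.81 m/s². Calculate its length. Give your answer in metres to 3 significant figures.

1.11 m

From T = 2π√(L/g), L = gT²/(4π²) = 9.81 × 2.110²/(4π²) = 1.11 m.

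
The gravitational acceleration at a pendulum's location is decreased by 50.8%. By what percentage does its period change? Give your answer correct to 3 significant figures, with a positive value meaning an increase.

42.6%

T ∝ 1/√g, so T'/T = 1/√(0.4920) = 1.426.
Percentage change in T = (1.426 − 1) × 100% = 42.6%.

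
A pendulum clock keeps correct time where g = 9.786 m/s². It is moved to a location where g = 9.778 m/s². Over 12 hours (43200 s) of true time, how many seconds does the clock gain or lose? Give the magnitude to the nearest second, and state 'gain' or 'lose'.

lose 18 s

The clock's period scales as T ∝ 1/√g, so T'/T = √(9.786/9.778) = 1.00041.
In 43200 s of true time the clock registers 43200/1.00041 = 43182.3 s, so it loses 18 s.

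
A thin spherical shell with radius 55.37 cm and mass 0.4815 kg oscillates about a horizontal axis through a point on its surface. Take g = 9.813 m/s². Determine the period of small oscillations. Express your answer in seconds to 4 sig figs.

I_cm = (2/3)mr² = 0.098413 kg·m². The pivot is at distance d = 0.5537 m from the centre of mass.
By the parallel-axis theorem, I = I_cm + md² = 0.098413 + 0.14762 = 0.24603 kg·m².
T = 2π√(I/(mgd)) = 2π√(0.24603/(0.4815 × 9.813 × 0.5537)) = 1.927 s.

1.927 s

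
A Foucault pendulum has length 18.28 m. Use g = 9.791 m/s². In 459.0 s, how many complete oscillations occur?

T = 2π√(L/g) = 2π√(18.28/9.791) = 8.5853 s.
Number of complete oscillations = ⌊459.0/8.5853⌋ = ⌊53.464⌋ = 53.

53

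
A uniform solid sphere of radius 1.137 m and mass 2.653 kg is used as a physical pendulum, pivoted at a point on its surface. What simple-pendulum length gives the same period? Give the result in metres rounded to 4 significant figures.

1.592 m

The equivalent simple-pendulum length is L_eq = I/(md), where I is about the pivot and d = 1.1370 m.
I_cm = (2/5)mR² = 1.3719 kg·m², so I = I_cm + md² = 1.3719 + 3.4297 = 4.8016 kg·m².
L_eq = 4.8016/(2.653 × 1.1370) = 1.592 m.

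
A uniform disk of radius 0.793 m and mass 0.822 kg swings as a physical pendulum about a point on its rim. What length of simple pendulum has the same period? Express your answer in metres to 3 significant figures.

The equivalent simple-pendulum length is L_eq = I/(md), where I is about the pivot and d = 0.7930 m.
I_cm = ½mR² = 0.2585 kg·m², so I = I_cm + md² = 0.2585 + 0.5169 = 0.7754 kg·m².
L_eq = 0.7754/(0.822 × 0.7930) = 1.19 m.

1.19 m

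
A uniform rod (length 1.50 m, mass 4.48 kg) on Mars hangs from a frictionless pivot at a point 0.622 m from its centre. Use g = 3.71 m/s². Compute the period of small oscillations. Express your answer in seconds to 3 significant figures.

3.13 s

For a physical pendulum T = 2π√(I/(mgd)), with d = 0.6220 m from pivot to centre of mass.
I_cm = mL²/12 = 4.48 × 1.50²/12 = 0.8400 kg·m²; I = I_cm + md² = 0.8400 + 4.48 × 0.6220² = 2.573 kg·m².
T = 2π√(2.573/(4.48 × 3.71 × 0.6220)) = 3.13 s.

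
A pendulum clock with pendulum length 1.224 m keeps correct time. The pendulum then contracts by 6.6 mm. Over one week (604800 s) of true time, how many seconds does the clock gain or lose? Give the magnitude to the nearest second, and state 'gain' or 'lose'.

T ∝ √L, so T'/T = √(1.21740/1.224) = 0.997300.
In 604800 s of true time the clock registers 604800/0.997300 = 606437.2 s, so it gains 1637 s.

gain 1637 s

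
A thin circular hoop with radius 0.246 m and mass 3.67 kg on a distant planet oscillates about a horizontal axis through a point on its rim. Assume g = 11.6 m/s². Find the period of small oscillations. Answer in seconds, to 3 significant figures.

1.29 s

I_cm = mr² = 0.2221 kg·m². The pivot is at distance d = 0.246 m from the centre of mass.
By the parallel-axis theorem, I = I_cm + md² = 0.2221 + 0.2221 = 0.4442 kg·m².
T = 2π√(I/(mgd)) = 2π√(0.4442/(3.67 × 11.6 × 0.246)) = 1.29 s.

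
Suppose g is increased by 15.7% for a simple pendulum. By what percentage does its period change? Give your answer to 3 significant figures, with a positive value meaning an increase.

T ∝ 1/√g, so T'/T = 1/√(1.157) = 0.9297.
Percentage change in T = (0.9297 − 1) × 100% = -7.03%.

-7.03%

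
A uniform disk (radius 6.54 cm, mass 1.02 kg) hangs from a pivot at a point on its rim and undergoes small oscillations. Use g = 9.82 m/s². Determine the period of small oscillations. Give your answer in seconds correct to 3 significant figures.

I_cm = ½mr² = 0.002181 kg·m². The pivot is at distance d = 0.0654 m from the centre of mass.
By the parallel-axis theorem, I = I_cm + md² = 0.002181 + 0.004363 = 0.006544 kg·m².
T = 2π√(I/(mgd)) = 2π√(0.006544/(1.02 × 9.82 × 0.0654)) = 0.628 s.

0.628 s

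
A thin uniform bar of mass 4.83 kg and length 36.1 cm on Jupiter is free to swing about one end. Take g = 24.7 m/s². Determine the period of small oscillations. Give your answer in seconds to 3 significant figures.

For a physical pendulum T = 2π√(I/(mgd)), with d = 0.1805 m from pivot to centre of mass.
I_cm = mL²/12 = 4.83 × 0.361²/12 = 0.05245 kg·m²; I = I_cm + md² = 0.05245 + 4.83 × 0.1805² = 0.2098 kg·m².
T = 2π√(0.2098/(4.83 × 24.7 × 0.1805)) = 0.620 s.

0.620 s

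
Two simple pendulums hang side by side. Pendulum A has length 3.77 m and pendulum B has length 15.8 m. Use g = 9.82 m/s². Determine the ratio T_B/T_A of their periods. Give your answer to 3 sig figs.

T ∝ √L, so T_B/T_A = √(L_B/L_A) = √(15.8/3.77) = 2.05.

2.05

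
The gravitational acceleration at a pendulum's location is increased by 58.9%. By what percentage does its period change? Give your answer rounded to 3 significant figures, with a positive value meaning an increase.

-20.7%

T ∝ 1/√g, so T'/T = 1/√(1.589) = 0.7933.
Percentage change in T = (0.7933 − 1) × 100% = -20.7%.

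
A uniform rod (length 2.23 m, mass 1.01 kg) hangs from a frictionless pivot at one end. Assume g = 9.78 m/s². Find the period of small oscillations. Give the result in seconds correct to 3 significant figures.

2.45 s

For a physical pendulum T = 2π√(I/(mgd)), with d = 1.115 m from pivot to centre of mass.
I_cm = mL²/12 = 1.01 × 2.23²/12 = 0.4186 kg·m²; I = I_cm + md² = 0.4186 + 1.01 × 1.115² = 1.674 kg·m².
T = 2π√(1.674/(1.01 × 9.78 × 1.115)) = 2.45 s.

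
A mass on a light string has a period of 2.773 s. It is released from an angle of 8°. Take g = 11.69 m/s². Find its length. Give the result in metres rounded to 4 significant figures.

From T = 2π√(L/g), L = gT²/(4π²) = 11.69 × 2.7730²/(4π²) = 2.277 m.

2.277 m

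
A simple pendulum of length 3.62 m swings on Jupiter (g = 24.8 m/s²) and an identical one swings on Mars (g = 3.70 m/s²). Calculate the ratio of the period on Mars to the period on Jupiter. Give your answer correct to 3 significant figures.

T ∝ 1/√g, so T₂/T₁ = √(g₁/g₂) = √(24.8/3.70) = 2.59.

2.59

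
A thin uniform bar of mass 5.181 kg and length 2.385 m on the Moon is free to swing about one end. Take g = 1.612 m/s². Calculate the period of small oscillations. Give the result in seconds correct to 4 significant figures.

For a physical pendulum T = 2π√(I/(mgd)), with d = 1.1925 m from pivot to centre of mass.
I_cm = mL²/12 = 5.181 × 2.385²/12 = 2.4559 kg·m²; I = I_cm + md² = 2.4559 + 5.181 × 1.1925² = 9.8236 kg·m².
T = 2π√(9.8236/(5.181 × 1.612 × 1.1925)) = 6.240 s.

6.240 s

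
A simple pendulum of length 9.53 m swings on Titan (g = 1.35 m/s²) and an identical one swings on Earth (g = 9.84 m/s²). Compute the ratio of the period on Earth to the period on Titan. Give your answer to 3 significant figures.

T ∝ 1/√g, so T₂/T₁ = √(g₁/g₂) = √(1.35/9.84) = 0.370.

0.370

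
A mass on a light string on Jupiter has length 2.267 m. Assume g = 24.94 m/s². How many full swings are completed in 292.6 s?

154

T = 2π√(L/g) = 2π√(2.267/24.94) = 1.8943 s.
Number of complete oscillations = ⌊292.6/1.8943⌋ = ⌊154.46⌋ = 154.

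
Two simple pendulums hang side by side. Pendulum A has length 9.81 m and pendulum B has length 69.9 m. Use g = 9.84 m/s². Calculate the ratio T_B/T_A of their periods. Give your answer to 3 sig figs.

T ∝ √L, so T_B/T_A = √(L_B/L_A) = √(69.9/9.81) = 2.67.

2.67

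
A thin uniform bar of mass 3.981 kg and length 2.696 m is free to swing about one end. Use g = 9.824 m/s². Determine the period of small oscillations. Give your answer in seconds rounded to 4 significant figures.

2.688 s

For a physical pendulum T = 2π√(I/(mgd)), with d = 1.3480 m from pivot to centre of mass.
I_cm = mL²/12 = 3.981 × 2.696²/12 = 2.4113 kg·m²; I = I_cm + md² = 2.4113 + 3.981 × 1.3480² = 9.6452 kg·m².
T = 2π√(9.6452/(3.981 × 9.824 × 1.3480)) = 2.688 s.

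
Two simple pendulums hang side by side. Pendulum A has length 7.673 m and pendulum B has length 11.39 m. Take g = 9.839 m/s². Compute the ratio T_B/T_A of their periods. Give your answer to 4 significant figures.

1.218

T ∝ √L, so T_B/T_A = √(L_B/L_A) = √(11.39/7.673) = 1.218.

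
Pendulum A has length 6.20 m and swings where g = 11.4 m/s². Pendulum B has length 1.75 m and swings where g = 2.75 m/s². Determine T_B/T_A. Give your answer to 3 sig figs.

T = 2π√(L/g), so T_B/T_A = √((L_B/g_B)/(L_A/g_A)) = √((1.75/2.75)/(6.20/11.4)) = 1.08.

1.08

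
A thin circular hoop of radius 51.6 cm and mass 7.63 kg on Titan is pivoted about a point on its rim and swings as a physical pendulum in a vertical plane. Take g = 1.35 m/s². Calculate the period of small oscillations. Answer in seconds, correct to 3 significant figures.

5.49 s

I_cm = mr² = 2.032 kg·m². The pivot is at distance d = 0.516 m from the centre of mass.
By the parallel-axis theorem, I = I_cm + md² = 2.032 + 2.032 = 4.063 kg·m².
T = 2π√(I/(mgd)) = 2π√(4.063/(7.63 × 1.35 × 0.516)) = 5.49 s.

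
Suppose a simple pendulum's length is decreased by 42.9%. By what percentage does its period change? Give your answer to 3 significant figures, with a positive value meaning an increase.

-24.4%

T ∝ √L, so T'/T = √(0.5710) = 0.7556.
Percentage change in T = (0.7556 − 1) × 100% = -24.4%.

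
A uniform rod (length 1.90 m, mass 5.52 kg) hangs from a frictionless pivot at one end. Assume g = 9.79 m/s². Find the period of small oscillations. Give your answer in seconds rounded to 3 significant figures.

2.26 s

For a physical pendulum T = 2π√(I/(mgd)), with d = 0.9500 m from pivot to centre of mass.
I_cm = mL²/12 = 5.52 × 1.90²/12 = 1.661 kg·m²; I = I_cm + md² = 1.661 + 5.52 × 0.9500² = 6.642 kg·m².
T = 2π√(6.642/(5.52 × 9.79 × 0.9500)) = 2.26 s.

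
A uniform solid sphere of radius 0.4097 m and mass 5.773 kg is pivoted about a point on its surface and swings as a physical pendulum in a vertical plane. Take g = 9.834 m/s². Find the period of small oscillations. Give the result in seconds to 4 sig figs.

1.517 s

I_cm = (2/5)mr² = 0.38761 kg·m². The pivot is at distance d = 0.4097 m from the centre of mass.
By the parallel-axis theorem, I = I_cm + md² = 0.38761 + 0.96902 = 1.3566 kg·m².
T = 2π√(I/(mgd)) = 2π√(1.3566/(5.773 × 9.834 × 0.4097)) = 1.517 s.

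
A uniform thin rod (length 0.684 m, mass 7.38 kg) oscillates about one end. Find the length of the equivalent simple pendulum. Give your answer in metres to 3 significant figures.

The equivalent simple-pendulum length is L_eq = I/(md), where I is about the pivot and d = 0.3420 m.
I_cm = (1/12)mL² = 0.2877 kg·m², so I = I_cm + md² = 0.2877 + 0.8632 = 1.151 kg·m².
L_eq = 1.151/(7.38 × 0.3420) = 0.456 m.

0.456 m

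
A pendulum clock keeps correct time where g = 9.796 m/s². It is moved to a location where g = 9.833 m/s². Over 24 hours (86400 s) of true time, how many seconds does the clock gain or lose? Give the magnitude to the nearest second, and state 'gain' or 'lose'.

The clock's period scales as T ∝ 1/√g, so T'/T = √(9.796/9.833) = 0.998117.
In 86400 s of true time the clock registers 86400/0.998117 = 86563.0 s, so it gains 163 s.

gain 163 s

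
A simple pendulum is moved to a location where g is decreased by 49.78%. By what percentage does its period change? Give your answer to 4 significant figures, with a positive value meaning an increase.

T ∝ 1/√g, so T'/T = 1/√(0.50220) = 1.4111.
Percentage change in T = (1.4111 − 1) × 100% = 41.11%.

41.11%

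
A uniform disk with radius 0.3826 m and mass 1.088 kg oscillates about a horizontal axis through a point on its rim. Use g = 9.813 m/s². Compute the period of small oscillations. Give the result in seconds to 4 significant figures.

1.519 s

I_cm = ½mr² = 0.079632 kg·m². The pivot is at distance d = 0.3826 m from the centre of mass.
By the parallel-axis theorem, I = I_cm + md² = 0.079632 + 0.15926 = 0.23890 kg·m².
T = 2π√(I/(mgd)) = 2π√(0.23890/(1.088 × 9.813 × 0.3826)) = 1.519 s.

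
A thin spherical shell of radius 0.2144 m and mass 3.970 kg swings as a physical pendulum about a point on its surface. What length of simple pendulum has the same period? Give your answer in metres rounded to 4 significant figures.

0.3573 m

The equivalent simple-pendulum length is L_eq = I/(md), where I is about the pivot and d = 0.21440 m.
I_cm = (2/3)mR² = 0.12166 kg·m², so I = I_cm + md² = 0.12166 + 0.18249 = 0.30415 kg·m².
L_eq = 0.30415/(3.970 × 0.21440) = 0.3573 m.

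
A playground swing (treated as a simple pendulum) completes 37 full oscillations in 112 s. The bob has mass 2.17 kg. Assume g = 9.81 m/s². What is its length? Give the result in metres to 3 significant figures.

2.28 m

T = 112/37 = 3.027 s.
From T = 2π√(L/g), L = gT²/(4π²) = 9.81 × 3.027²/(4π²) = 2.28 m.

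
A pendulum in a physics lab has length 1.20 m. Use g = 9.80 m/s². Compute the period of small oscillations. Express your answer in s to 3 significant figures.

T = 2π√(L/g) = 2π√(1.20/9.80) = 2π × 0.3499 = 2.20 s.

2.20 s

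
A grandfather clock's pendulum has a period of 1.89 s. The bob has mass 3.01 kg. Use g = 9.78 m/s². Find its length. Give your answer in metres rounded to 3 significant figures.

From T = 2π√(L/g), L = gT²/(4π²) = 9.78 × 1.890²/(4π²) = 0.885 m.

0.885 m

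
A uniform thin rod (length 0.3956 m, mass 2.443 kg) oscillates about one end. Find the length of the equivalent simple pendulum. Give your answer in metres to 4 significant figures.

0.2637 m

The equivalent simple-pendulum length is L_eq = I/(md), where I is about the pivot and d = 0.19780 m.
I_cm = (1/12)mL² = 0.031861 kg·m², so I = I_cm + md² = 0.031861 + 0.095582 = 0.12744 kg·m².
L_eq = 0.12744/(2.443 × 0.19780) = 0.2637 m.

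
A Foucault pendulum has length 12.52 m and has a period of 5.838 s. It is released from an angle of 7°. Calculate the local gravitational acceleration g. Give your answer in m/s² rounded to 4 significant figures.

14.50 m/s²

From T = 2π√(L/g), g = 4π²L/T² = 4π² × 12.52/5.8380² = 14.50 m/s².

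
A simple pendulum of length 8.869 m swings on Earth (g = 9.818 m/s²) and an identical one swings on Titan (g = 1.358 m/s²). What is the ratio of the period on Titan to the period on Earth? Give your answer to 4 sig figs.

2.689

T ∝ 1/√g, so T₂/T₁ = √(g₁/g₂) = √(9.818/1.358) = 2.689.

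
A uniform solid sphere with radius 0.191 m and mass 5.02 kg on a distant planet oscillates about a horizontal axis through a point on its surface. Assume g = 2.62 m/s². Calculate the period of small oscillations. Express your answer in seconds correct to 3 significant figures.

2.01 s

I_cm = (2/5)mr² = 0.07325 kg·m². The pivot is at distance d = 0.191 m from the centre of mass.
By the parallel-axis theorem, I = I_cm + md² = 0.07325 + 0.1831 = 0.2564 kg·m².
T = 2π√(I/(mgd)) = 2π√(0.2564/(5.02 × 2.62 × 0.191)) = 2.01 s.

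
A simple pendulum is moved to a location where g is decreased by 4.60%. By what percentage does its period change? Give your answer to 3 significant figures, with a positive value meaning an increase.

T ∝ 1/√g, so T'/T = 1/√(0.9540) = 1.024.
Percentage change in T = (1.024 − 1) × 100% = 2.38%.

2.38%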